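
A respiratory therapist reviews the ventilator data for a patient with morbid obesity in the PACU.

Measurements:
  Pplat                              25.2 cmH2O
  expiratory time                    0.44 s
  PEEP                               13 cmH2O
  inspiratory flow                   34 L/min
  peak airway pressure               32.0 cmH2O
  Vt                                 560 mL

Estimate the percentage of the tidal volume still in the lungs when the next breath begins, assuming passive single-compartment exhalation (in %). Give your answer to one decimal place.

45.0

Flow: 34 L/min ÷ 60 = 0.5667 L/s.
R = (PIP − Pplat)/V̇ = (32.0 − 25.2) / 0.5667 = 6.8/0.5667 = 11.999 cmH2O·s/L.
C = Vt/(Pplat − PEEP) = 560.0 / (25.2 − 13) = 560.0/12.2 = 45.902 mL/cmH2O.
τ = R × C = 11.999 × 0.0459 L/cmH2O = 0.5508 s.
Fraction remaining at end-expiration = e^(−Te/τ) = e^(−0.44/0.5508) = 0.4499 → 44.99%.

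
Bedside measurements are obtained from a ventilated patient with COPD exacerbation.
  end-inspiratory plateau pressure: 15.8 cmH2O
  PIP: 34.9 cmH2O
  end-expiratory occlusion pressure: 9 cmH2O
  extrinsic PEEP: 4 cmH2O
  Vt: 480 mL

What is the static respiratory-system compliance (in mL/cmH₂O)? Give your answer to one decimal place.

70.6

End-expiratory occlusion gives total PEEP = 9 cmH2O (intrinsic PEEP = 9 − 4 = 5). Use total PEEP for the elastic gradient.
Cstat = Vt / (Pplat − PEEPtotal) = 480 / (15.8 − 9) = 480 / 6.8 = 70.588 mL/cmH2O.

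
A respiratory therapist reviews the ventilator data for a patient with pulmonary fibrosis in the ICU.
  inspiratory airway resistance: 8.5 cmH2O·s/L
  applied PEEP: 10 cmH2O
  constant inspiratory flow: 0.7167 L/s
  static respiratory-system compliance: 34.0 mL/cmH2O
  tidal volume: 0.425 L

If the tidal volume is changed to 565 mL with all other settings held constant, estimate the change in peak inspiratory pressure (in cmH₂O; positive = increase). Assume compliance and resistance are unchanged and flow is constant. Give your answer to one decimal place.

4.1

PIP = Vt/C + R·V̇ + PEEP (constant-flow equation of motion).
Only the elastic term changes: ΔPIP = ΔVt / C = (565 − 425) / 34.0 = 4.118 cmH2O.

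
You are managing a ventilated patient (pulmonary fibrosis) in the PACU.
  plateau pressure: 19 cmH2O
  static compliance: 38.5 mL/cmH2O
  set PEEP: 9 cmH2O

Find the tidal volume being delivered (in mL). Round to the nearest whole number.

385

Vt = Cstat × (Pplat − PEEP) = 38.5 × (19 − 9) = 38.5 × 10.0 = 385.0 mL.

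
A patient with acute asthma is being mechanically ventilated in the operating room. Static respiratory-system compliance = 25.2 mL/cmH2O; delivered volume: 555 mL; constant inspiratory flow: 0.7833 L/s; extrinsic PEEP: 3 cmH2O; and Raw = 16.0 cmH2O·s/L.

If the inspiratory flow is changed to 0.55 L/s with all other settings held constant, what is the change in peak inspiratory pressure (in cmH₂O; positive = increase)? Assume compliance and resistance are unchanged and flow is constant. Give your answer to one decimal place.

-3.7

PIP = Vt/C + R·V̇ + PEEP (constant-flow equation of motion).
Only the resistive term changes: ΔPIP = R × ΔV̇ = 16.0 × (0.55 − 0.7833) = 16.0 × -0.2333 = -3.733 cmH2O.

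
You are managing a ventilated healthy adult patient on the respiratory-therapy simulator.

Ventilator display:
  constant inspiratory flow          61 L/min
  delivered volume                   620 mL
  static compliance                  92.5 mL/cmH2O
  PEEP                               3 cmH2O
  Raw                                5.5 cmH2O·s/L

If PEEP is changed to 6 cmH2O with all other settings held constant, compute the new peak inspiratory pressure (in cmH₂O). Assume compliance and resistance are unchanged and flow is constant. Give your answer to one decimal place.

18.3

Flow: 61 L/min ÷ 60 = 1.0167 L/s.
PIP = Vt/C + R·V̇ + PEEP (constant-flow equation of motion).
Only the baseline term changes: ΔPIP = ΔPEEP = 6 − 3 = 3.0 cmH2O.
Original PIP = 620/92.5 + 5.5×1.0167 + 3 = 15.295 cmH2O; new PIP = 15.295 + (3.0) = 18.295 cmH2O.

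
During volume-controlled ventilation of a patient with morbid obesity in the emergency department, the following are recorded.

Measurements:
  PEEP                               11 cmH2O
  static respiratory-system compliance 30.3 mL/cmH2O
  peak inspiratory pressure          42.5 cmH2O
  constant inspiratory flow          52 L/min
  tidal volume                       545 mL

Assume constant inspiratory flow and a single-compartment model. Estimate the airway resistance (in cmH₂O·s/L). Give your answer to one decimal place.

Flow: 52 L/min ÷ 60 = 0.8667 L/s.
Equation of motion (constant flow): PIP = Vt/C + R·V̇ + PEEP.
R·V̇ = PIP − Vt/C − PEEP = 42.5 − 545/30.3 − 11 = 42.5 − 17.987 − 11 = 13.513 cmH2O.
R = 13.513 / 0.8667 = 15.591 cmH2O·s/L.

15.6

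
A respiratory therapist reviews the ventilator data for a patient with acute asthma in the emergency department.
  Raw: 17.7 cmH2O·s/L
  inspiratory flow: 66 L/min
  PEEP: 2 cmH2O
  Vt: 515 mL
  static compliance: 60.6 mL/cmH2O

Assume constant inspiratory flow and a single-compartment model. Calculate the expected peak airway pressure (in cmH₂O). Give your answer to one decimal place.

30.0

Flow: 66 L/min ÷ 60 = 1.1 L/s.
Equation of motion (constant flow): PIP = Vt/C + R·V̇ + PEEP.
PIP = 515/60.6 + 17.7×1.1 + 2 = 8.498 + 19.47 + 2 = 29.968 cmH2O.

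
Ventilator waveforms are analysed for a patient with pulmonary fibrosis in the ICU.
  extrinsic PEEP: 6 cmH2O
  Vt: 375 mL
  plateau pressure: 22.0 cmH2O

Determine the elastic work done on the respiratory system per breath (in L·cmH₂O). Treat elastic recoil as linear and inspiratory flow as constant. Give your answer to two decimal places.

Elastic work ≈ ½ × (Pplat − PEEP) × Vt = 0.5 × (22.0 − 6) × 0.375 L = 0.5 × 16.0 × 0.375 = 3.0 L·cmH2O.

3.00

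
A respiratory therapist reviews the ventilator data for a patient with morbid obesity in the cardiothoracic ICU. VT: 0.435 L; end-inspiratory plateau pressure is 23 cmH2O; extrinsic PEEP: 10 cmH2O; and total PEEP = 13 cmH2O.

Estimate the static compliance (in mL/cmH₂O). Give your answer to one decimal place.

43.5

End-expiratory occlusion gives total PEEP = 13 cmH2O (intrinsic PEEP = 13 − 10 = 3). Use total PEEP for the elastic gradient.
Cstat = Vt / (Pplat − PEEPtotal) = 435 / (23 − 13) = 435 / 10.0 = 43.5 mL/cmH2O.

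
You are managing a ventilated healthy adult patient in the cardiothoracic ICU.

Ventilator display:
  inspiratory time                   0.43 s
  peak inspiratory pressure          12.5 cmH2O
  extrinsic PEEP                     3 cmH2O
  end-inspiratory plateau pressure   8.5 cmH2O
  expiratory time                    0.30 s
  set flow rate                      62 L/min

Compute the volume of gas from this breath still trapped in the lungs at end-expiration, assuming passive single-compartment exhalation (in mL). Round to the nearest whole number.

Flow: 62 L/min ÷ 60 = 1.0333 L/s.
Vt = flow × Ti = 1.0333 L/s × 0.43 s × 1000 mL/L = 444.32 mL.
R = (PIP − Pplat)/V̇ = (12.5 − 8.5) / 1.0333 = 4.0/1.0333 = 3.871 cmH2O·s/L.
C = Vt/(Pplat − PEEP) = 444.32 / (8.5 − 3) = 444.32/5.5 = 80.785 mL/cmH2O.
τ = R × C = 3.871 × 0.08079 L/cmH2O = 0.3127 s.
Fraction remaining = e^(−Te/τ) = e^(−0.30/0.3127) = 0.3831.
Trapped volume = 444.32 × 0.3831 = 170.22 mL.

170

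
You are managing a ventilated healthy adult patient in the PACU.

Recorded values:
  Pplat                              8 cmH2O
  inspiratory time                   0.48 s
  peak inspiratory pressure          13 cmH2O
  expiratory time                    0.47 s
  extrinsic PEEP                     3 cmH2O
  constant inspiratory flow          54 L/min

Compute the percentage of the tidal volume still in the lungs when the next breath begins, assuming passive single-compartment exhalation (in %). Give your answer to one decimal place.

Flow: 54 L/min ÷ 60 = 0.9 L/s.
Vt = flow × Ti = 0.9 L/s × 0.48 s × 1000 mL/L = 432.0 mL.
R = (PIP − Pplat)/V̇ = (13 − 8) / 0.9 = 5.0/0.9 = 5.556 cmH2O·s/L.
C = Vt/(Pplat − PEEP) = 432.0 / (8 − 3) = 432.0/5.0 = 86.4 mL/cmH2O.
τ = R × C = 5.556 × 0.0864 L/cmH2O = 0.48 s.
Fraction remaining at end-expiration = e^(−Te/τ) = e^(−0.47/0.48) = 0.3756 → 37.56%.

37.6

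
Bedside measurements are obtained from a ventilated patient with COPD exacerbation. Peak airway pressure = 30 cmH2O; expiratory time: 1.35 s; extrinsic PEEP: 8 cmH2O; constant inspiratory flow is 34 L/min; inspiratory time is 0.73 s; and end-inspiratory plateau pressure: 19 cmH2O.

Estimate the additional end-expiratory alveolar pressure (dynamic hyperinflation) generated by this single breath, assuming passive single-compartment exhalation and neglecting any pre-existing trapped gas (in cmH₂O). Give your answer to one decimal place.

1.7

Flow: 34 L/min ÷ 60 = 0.5667 L/s.
Vt = flow × Ti = 0.5667 L/s × 0.73 s × 1000 mL/L = 413.69 mL.
R = (PIP − Pplat)/V̇ = (30 − 19) / 0.5667 = 11.0/0.5667 = 19.411 cmH2O·s/L.
C = Vt/(Pplat − PEEP) = 413.69 / (19 − 8) = 413.69/11.0 = 37.608 mL/cmH2O.
τ = R × C = 19.411 × 0.03761 L/cmH2O = 0.73 s.
Fraction remaining = e^(−Te/τ) = e^(−1.35/0.73) = 0.1573; trapped volume = 413.69 × 0.1573 = 65.073 mL.
Additional alveolar pressure from trapping ≈ V_trapped / C = 65.073 / 37.608 = 1.73 cmH2O.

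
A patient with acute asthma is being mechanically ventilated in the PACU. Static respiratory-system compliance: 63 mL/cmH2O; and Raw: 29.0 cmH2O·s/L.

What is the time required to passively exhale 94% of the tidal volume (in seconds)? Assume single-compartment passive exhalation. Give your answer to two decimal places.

τ = R × C = 29.0 × 63 mL/cmH2O = 29.0 × 0.063 L/cmH2O = 1.827 s.
Exhaled fraction f = 1 − e^(−t/τ) → t = −τ·ln(1 − f) = −1.827·ln(0.06) = 5.14 s.

5.14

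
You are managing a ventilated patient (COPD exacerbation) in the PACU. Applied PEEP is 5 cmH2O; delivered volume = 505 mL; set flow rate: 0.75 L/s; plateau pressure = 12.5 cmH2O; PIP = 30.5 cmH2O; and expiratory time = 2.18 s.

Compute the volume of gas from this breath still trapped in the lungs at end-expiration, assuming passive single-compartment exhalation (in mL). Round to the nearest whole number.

131

R = (PIP − Pplat)/V̇ = (30.5 − 12.5) / 0.75 = 18.0/0.75 = 24.0 cmH2O·s/L.
C = Vt/(Pplat − PEEP) = 505.0 / (12.5 − 5) = 505.0/7.5 = 67.333 mL/cmH2O.
τ = R × C = 24.0 × 0.06733 L/cmH2O = 1.616 s.
Fraction remaining = e^(−Te/τ) = e^(−2.18/1.616) = 0.2595.
Trapped volume = 505.0 × 0.2595 = 131.05 mL.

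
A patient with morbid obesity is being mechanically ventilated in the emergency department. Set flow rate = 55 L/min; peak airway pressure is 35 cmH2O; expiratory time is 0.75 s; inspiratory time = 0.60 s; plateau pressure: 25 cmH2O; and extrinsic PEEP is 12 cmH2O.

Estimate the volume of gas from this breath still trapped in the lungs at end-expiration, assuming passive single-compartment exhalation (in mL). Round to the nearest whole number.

108

Flow: 55 L/min ÷ 60 = 0.9167 L/s.
Vt = flow × Ti = 0.9167 L/s × 0.60 s × 1000 mL/L = 550.02 mL.
R = (PIP − Pplat)/V̇ = (35 − 25) / 0.9167 = 10.0/0.9167 = 10.909 cmH2O·s/L.
C = Vt/(Pplat − PEEP) = 550.02 / (25 − 12) = 550.02/13.0 = 42.309 mL/cmH2O.
τ = R × C = 10.909 × 0.04231 L/cmH2O = 0.4616 s.
Fraction remaining = e^(−Te/τ) = e^(−0.75/0.4616) = 0.197.
Trapped volume = 550.02 × 0.197 = 108.35 mL.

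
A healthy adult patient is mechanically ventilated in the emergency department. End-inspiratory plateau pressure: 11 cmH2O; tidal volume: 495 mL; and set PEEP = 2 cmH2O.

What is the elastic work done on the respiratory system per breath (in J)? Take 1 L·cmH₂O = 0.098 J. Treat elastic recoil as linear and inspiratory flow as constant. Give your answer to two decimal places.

0.22

Elastic work ≈ ½ × (Pplat − PEEP) × Vt = 0.5 × (11 − 2) × 0.495 L = 0.5 × 9.0 × 0.495 = 2.228 L·cmH2O.
× 0.098 J/(L·cmH2O) → 0.2183 J.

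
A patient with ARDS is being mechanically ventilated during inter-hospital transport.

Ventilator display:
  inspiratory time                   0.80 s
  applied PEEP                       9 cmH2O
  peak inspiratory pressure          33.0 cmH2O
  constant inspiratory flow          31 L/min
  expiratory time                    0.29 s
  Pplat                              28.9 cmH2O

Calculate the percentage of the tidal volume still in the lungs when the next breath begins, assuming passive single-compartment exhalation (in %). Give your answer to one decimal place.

17.2

Flow: 31 L/min ÷ 60 = 0.5167 L/s.
Vt = flow × Ti = 0.5167 L/s × 0.80 s × 1000 mL/L = 413.36 mL.
R = (PIP − Pplat)/V̇ = (33.0 − 28.9) / 0.5167 = 4.1/0.5167 = 7.935 cmH2O·s/L.
C = Vt/(Pplat − PEEP) = 413.36 / (28.9 − 9) = 413.36/19.9 = 20.772 mL/cmH2O.
τ = R × C = 7.935 × 0.02077 L/cmH2O = 0.1648 s.
Fraction remaining at end-expiration = e^(−Te/τ) = e^(−0.29/0.1648) = 0.1721 → 17.21%.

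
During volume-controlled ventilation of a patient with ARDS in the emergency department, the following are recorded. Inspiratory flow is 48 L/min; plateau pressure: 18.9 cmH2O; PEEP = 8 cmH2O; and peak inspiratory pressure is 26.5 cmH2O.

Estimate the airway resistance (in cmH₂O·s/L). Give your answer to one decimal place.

9.5

Flow: 48 L/min ÷ 60 = 0.8 L/s.
Raw = (PIP − Pplat) / flow = (26.5 − 18.9) / 0.8 = 7.6 / 0.8 = 9.5 cmH2O·s/L.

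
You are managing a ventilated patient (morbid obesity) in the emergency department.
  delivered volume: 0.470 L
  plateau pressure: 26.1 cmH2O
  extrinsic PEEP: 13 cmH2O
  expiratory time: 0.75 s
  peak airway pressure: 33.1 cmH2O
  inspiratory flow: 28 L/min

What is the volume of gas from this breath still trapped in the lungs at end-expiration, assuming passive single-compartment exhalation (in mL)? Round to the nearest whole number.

117

Flow: 28 L/min ÷ 60 = 0.4667 L/s.
R = (PIP − Pplat)/V̇ = (33.1 − 26.1) / 0.4667 = 7.0/0.4667 = 14.999 cmH2O·s/L.
C = Vt/(Pplat − PEEP) = 470.0 / (26.1 − 13) = 470.0/13.1 = 35.878 mL/cmH2O.
τ = R × C = 14.999 × 0.03588 L/cmH2O = 0.5382 s.
Fraction remaining = e^(−Te/τ) = e^(−0.75/0.5382) = 0.2482.
Trapped volume = 470.0 × 0.2482 = 116.65 mL.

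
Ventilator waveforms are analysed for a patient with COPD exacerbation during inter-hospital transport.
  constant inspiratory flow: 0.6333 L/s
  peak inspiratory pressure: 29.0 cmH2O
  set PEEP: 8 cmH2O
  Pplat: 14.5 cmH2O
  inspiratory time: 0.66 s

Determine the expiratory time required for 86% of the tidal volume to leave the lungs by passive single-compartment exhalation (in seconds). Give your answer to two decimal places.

Vt = flow × Ti = 0.6333 L/s × 0.66 s × 1000 mL/L = 417.98 mL.
R = (PIP − Pplat)/V̇ = (29.0 − 14.5) / 0.6333 = 14.5/0.6333 = 22.896 cmH2O·s/L.
C = Vt/(Pplat − PEEP) = 417.98 / (14.5 − 8) = 417.98/6.5 = 64.305 mL/cmH2O.
τ = R × C = 22.896 × 0.06431 L/cmH2O = 1.472 s.
t = −τ·ln(1 − 0.86) = −1.472·ln(0.14) = 2.894 s.

2.89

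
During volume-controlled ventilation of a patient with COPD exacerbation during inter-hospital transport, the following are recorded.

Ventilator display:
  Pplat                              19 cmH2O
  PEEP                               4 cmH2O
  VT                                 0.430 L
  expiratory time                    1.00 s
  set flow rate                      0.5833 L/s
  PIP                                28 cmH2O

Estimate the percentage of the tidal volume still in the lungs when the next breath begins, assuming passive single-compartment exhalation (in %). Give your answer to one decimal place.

10.4

R = (PIP − Pplat)/V̇ = (28 − 19) / 0.5833 = 9.0/0.5833 = 15.429 cmH2O·s/L.
C = Vt/(Pplat − PEEP) = 430.0 / (19 − 4) = 430.0/15.0 = 28.667 mL/cmH2O.
τ = R × C = 15.429 × 0.02867 L/cmH2O = 0.4423 s.
Fraction remaining at end-expiration = e^(−Te/τ) = e^(−1.00/0.4423) = 0.1043 → 10.43%.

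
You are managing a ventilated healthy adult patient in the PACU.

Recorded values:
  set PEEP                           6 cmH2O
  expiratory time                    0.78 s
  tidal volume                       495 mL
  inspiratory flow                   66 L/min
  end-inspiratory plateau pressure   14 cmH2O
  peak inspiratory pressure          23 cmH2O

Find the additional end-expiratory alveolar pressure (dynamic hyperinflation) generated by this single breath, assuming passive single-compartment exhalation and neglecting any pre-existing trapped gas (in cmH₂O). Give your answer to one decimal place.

Flow: 66 L/min ÷ 60 = 1.1 L/s.
R = (PIP − Pplat)/V̇ = (23 − 14) / 1.1 = 9.0/1.1 = 8.182 cmH2O·s/L.
C = Vt/(Pplat − PEEP) = 495.0 / (14 − 6) = 495.0/8.0 = 61.875 mL/cmH2O.
τ = R × C = 8.182 × 0.06188 L/cmH2O = 0.5063 s.
Fraction remaining = e^(−Te/τ) = e^(−0.78/0.5063) = 0.2143; trapped volume = 495.0 × 0.2143 = 106.08 mL.
Additional alveolar pressure from trapping ≈ V_trapped / C = 106.08 / 61.875 = 1.714 cmH2O.

1.7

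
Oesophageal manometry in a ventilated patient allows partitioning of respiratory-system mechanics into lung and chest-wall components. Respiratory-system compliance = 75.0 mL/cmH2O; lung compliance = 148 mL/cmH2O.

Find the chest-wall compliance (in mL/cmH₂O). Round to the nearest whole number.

152

1/Ccw = 1/Crs − 1/CL.
1/Ccw = 1/75.0 − 1/148 = 0.006577.
Ccw = 152.05 mL/cmH2O.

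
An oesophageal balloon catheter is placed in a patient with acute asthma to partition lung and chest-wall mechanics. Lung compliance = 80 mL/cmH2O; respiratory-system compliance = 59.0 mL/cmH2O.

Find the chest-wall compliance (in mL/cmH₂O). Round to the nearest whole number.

1/Ccw = 1/Crs − 1/CL.
1/Ccw = 1/59.0 − 1/80 = 0.004449.
Ccw = 224.77 mL/cmH2O.

225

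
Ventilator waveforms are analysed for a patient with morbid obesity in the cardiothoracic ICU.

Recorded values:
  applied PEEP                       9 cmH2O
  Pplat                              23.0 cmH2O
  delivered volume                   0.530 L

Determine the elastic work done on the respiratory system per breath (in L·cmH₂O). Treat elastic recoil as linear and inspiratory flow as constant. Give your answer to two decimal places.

3.71

Elastic work ≈ ½ × (Pplat − PEEP) × Vt = 0.5 × (23.0 − 9) × 0.530 L = 0.5 × 14.0 × 0.530 = 3.71 L·cmH2O.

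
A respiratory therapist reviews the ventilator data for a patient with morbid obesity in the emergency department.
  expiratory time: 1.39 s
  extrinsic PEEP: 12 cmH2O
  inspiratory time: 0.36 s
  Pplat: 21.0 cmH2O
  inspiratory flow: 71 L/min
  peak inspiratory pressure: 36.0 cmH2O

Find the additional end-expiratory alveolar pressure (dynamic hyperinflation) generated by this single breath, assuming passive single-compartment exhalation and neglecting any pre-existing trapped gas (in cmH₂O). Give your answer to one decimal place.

0.9

Flow: 71 L/min ÷ 60 = 1.1833 L/s.
Vt = flow × Ti = 1.1833 L/s × 0.36 s × 1000 mL/L = 425.99 mL.
R = (PIP − Pplat)/V̇ = (36.0 − 21.0) / 1.1833 = 15.0/1.1833 = 12.676 cmH2O·s/L.
C = Vt/(Pplat − PEEP) = 425.99 / (21.0 − 12) = 425.99/9.0 = 47.332 mL/cmH2O.
τ = R × C = 12.676 × 0.04733 L/cmH2O = 0.6 s.
Fraction remaining = e^(−Te/τ) = e^(−1.39/0.6) = 0.0986; trapped volume = 425.99 × 0.0986 = 42.003 mL.
Additional alveolar pressure from trapping ≈ V_trapped / C = 42.003 / 47.332 = 0.8874 cmH2O.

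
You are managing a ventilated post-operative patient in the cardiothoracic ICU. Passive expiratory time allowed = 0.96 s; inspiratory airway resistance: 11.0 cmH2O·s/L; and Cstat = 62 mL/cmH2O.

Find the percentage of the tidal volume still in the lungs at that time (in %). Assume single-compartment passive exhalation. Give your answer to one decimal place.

24.5

τ = R × C = 11.0 × 62 mL/cmH2O = 11.0 × 0.062 L/cmH2O = 0.682 s.
Passive exhalation: V(t)/V₀ = e^(−t/τ) = e^(−0.96/0.682) = 0.2447.
Fraction remaining = 0.2447 → 24.47%.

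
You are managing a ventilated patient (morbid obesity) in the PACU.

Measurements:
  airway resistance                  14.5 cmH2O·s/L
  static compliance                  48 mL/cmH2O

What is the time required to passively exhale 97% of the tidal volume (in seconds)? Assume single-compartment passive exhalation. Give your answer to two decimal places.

τ = R × C = 14.5 × 48 mL/cmH2O = 14.5 × 0.048 L/cmH2O = 0.696 s.
Exhaled fraction f = 1 − e^(−t/τ) → t = −τ·ln(1 − f) = −0.696·ln(0.03) = 2.441 s.

2.44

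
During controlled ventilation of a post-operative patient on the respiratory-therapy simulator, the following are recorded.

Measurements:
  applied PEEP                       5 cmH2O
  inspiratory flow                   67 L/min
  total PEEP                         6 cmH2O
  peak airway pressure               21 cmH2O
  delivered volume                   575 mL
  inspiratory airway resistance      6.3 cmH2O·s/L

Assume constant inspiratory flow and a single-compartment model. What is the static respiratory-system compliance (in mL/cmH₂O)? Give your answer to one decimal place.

Flow: 67 L/min ÷ 60 = 1.1167 L/s.
Total PEEP = 6 cmH2O (set 5 + intrinsic 1); this is the baseline alveolar pressure.
Equation of motion (constant flow): PIP = Vt/C + R·V̇ + PEEP.
Vt/C = PIP − R·V̇ − PEEP = 21 − 6.3×1.1167 − 6 = 21 − 7.035 − 6 = 7.965 cmH2O.
C = Vt / 7.965 = 575 / 7.965 = 72.191 mL/cmH2O.

72.2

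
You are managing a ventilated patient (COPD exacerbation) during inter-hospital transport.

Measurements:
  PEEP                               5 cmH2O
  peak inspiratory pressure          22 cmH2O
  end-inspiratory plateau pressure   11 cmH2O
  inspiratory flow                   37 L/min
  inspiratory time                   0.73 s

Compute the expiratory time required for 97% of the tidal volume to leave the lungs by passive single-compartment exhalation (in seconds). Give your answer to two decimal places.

4.69

Flow: 37 L/min ÷ 60 = 0.6167 L/s.
Vt = flow × Ti = 0.6167 L/s × 0.73 s × 1000 mL/L = 450.19 mL.
R = (PIP − Pplat)/V̇ = (22 − 11) / 0.6167 = 11.0/0.6167 = 17.837 cmH2O·s/L.
C = Vt/(Pplat − PEEP) = 450.19 / (11 − 5) = 450.19/6.0 = 75.032 mL/cmH2O.
τ = R × C = 17.837 × 0.07503 L/cmH2O = 1.338 s.
t = −τ·ln(1 − 0.97) = −1.338·ln(0.03) = 4.692 s.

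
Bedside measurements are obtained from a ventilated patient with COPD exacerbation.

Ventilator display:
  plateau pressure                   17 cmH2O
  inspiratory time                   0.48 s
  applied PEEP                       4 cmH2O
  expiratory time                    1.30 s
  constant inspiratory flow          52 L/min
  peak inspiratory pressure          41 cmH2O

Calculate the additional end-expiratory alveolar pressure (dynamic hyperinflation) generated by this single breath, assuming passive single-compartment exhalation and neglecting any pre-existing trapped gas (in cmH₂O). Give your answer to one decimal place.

3.0

Flow: 52 L/min ÷ 60 = 0.8667 L/s.
Vt = flow × Ti = 0.8667 L/s × 0.48 s × 1000 mL/L = 416.02 mL.
R = (PIP − Pplat)/V̇ = (41 − 17) / 0.8667 = 24.0/0.8667 = 27.691 cmH2O·s/L.
C = Vt/(Pplat − PEEP) = 416.02 / (17 − 4) = 416.02/13.0 = 32.002 mL/cmH2O.
τ = R × C = 27.691 × 0.032 L/cmH2O = 0.8861 s.
Fraction remaining = e^(−Te/τ) = e^(−1.30/0.8861) = 0.2306; trapped volume = 416.02 × 0.2306 = 95.934 mL.
Additional alveolar pressure from trapping ≈ V_trapped / C = 95.934 / 32.002 = 2.998 cmH2O.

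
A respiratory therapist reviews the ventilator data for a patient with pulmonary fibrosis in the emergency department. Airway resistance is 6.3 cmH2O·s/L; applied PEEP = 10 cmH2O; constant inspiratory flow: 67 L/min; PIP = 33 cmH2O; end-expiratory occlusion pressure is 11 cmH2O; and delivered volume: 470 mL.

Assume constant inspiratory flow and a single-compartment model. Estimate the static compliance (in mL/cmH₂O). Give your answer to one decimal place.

Flow: 67 L/min ÷ 60 = 1.1167 L/s.
Total PEEP = 11 cmH2O (set 10 + intrinsic 1); this is the baseline alveolar pressure.
Equation of motion (constant flow): PIP = Vt/C + R·V̇ + PEEP.
Vt/C = PIP − R·V̇ − PEEP = 33 − 6.3×1.1167 − 11 = 33 − 7.035 − 11 = 14.965 cmH2O.
C = Vt / 14.965 = 470 / 14.965 = 31.407 mL/cmH2O.

31.4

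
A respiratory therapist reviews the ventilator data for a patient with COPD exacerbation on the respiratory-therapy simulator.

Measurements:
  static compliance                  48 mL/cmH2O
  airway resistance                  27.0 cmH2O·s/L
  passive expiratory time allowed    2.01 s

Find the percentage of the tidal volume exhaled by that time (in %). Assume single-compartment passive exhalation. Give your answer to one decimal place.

78.8

τ = R × C = 27.0 × 48 mL/cmH2O = 27.0 × 0.048 L/cmH2O = 1.296 s.
Passive exhalation: V(t)/V₀ = e^(−t/τ) = e^(−2.01/1.296) = 0.2121.
Fraction exhaled = 1 − 0.2121 = 0.7879 → 78.79%.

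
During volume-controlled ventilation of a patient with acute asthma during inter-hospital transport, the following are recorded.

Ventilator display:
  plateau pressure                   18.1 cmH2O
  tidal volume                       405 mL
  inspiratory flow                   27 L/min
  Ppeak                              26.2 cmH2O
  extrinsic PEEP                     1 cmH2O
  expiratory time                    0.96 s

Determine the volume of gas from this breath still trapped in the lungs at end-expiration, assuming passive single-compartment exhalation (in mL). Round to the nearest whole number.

Flow: 27 L/min ÷ 60 = 0.45 L/s.
R = (PIP − Pplat)/V̇ = (26.2 − 18.1) / 0.45 = 8.1/0.45 = 18.0 cmH2O·s/L.
C = Vt/(Pplat − PEEP) = 405.0 / (18.1 − 1) = 405.0/17.1 = 23.684 mL/cmH2O.
τ = R × C = 18.0 × 0.02368 L/cmH2O = 0.4262 s.
Fraction remaining = e^(−Te/τ) = e^(−0.96/0.4262) = 0.1051.
Trapped volume = 405.0 × 0.1051 = 42.566 mL.

43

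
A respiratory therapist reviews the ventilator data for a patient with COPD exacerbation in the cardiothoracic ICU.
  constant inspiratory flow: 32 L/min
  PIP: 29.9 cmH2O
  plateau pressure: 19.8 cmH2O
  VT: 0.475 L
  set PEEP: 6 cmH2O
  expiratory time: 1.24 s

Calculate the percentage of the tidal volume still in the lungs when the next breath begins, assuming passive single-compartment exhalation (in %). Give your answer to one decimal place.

Flow: 32 L/min ÷ 60 = 0.5333 L/s.
R = (PIP − Pplat)/V̇ = (29.9 − 19.8) / 0.5333 = 10.1/0.5333 = 18.939 cmH2O·s/L.
C = Vt/(Pplat − PEEP) = 475.0 / (19.8 − 6) = 475.0/13.8 = 34.42 mL/cmH2O.
τ = R × C = 18.939 × 0.03442 L/cmH2O = 0.6519 s.
Fraction remaining at end-expiration = e^(−Te/τ) = e^(−1.24/0.6519) = 0.1493 → 14.93%.

14.9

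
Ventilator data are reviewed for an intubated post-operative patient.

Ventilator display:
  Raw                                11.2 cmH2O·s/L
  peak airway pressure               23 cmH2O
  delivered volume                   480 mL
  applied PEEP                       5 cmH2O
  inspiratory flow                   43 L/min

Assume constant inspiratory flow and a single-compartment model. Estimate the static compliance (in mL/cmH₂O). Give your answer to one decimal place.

48.1

Flow: 43 L/min ÷ 60 = 0.7167 L/s.
Equation of motion (constant flow): PIP = Vt/C + R·V̇ + PEEP.
Vt/C = PIP − R·V̇ − PEEP = 23 − 11.2×0.7167 − 5 = 23 − 8.027 − 5 = 9.973 cmH2O.
C = Vt / 9.973 = 480 / 9.973 = 48.13 mL/cmH2O.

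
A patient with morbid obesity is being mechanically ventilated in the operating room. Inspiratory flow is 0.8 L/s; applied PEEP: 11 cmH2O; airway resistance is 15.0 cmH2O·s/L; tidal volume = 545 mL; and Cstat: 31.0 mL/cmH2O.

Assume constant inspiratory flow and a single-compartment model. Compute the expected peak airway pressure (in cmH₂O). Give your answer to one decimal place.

40.6

Equation of motion (constant flow): PIP = Vt/C + R·V̇ + PEEP.
PIP = 545/31.0 + 15.0×0.8 + 11 = 17.581 + 12.0 + 11 = 40.581 cmH2O.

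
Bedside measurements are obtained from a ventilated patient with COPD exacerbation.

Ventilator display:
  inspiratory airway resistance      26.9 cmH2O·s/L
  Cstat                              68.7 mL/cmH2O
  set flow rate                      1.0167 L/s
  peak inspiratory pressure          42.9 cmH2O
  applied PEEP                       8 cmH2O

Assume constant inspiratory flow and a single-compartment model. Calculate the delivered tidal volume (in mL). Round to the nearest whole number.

Equation of motion (constant flow): PIP = Vt/C + R·V̇ + PEEP.
Vt/C = PIP − R·V̇ − PEEP = 42.9 − 27.349 − 8 = 7.551 cmH2O.
Vt = C × 7.551 = 68.7 × 7.551 = 518.75 mL.

519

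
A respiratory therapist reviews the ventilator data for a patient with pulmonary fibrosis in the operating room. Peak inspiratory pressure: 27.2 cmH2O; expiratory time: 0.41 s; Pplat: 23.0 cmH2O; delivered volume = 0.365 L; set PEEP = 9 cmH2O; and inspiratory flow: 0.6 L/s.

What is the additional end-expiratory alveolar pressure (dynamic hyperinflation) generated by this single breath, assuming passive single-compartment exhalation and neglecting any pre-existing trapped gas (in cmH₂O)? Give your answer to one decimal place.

1.5

R = (PIP − Pplat)/V̇ = (27.2 − 23.0) / 0.6 = 4.2/0.6 = 7.0 cmH2O·s/L.
C = Vt/(Pplat − PEEP) = 365.0 / (23.0 − 9) = 365.0/14.0 = 26.071 mL/cmH2O.
τ = R × C = 7.0 × 0.02607 L/cmH2O = 0.1825 s.
Fraction remaining = e^(−Te/τ) = e^(−0.41/0.1825) = 0.1058; trapped volume = 365.0 × 0.1058 = 38.617 mL.
Additional alveolar pressure from trapping ≈ V_trapped / C = 38.617 / 26.071 = 1.481 cmH2O.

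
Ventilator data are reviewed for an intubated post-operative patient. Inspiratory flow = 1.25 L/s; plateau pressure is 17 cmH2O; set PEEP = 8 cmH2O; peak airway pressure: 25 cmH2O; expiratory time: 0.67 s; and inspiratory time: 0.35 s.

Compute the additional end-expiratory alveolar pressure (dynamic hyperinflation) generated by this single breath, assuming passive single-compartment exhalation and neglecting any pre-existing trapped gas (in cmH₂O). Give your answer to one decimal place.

1.0

Vt = flow × Ti = 1.25 L/s × 0.35 s × 1000 mL/L = 437.5 mL.
R = (PIP − Pplat)/V̇ = (25 − 17) / 1.25 = 8.0/1.25 = 6.4 cmH2O·s/L.
C = Vt/(Pplat − PEEP) = 437.5 / (17 − 8) = 437.5/9.0 = 48.611 mL/cmH2O.
τ = R × C = 6.4 × 0.04861 L/cmH2O = 0.3111 s.
Fraction remaining = e^(−Te/τ) = e^(−0.67/0.3111) = 0.1161; trapped volume = 437.5 × 0.1161 = 50.794 mL.
Additional alveolar pressure from trapping ≈ V_trapped / C = 50.794 / 48.611 = 1.045 cmH2O.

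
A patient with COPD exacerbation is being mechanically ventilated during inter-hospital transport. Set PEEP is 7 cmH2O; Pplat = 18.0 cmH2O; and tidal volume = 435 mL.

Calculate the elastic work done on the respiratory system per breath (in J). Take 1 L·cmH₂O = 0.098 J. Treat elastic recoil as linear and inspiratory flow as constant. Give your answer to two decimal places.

Elastic work ≈ ½ × (Pplat − PEEP) × Vt = 0.5 × (18.0 − 7) × 0.435 L = 0.5 × 11.0 × 0.435 = 2.393 L·cmH2O.
× 0.098 J/(L·cmH2O) → 0.2345 J.

0.23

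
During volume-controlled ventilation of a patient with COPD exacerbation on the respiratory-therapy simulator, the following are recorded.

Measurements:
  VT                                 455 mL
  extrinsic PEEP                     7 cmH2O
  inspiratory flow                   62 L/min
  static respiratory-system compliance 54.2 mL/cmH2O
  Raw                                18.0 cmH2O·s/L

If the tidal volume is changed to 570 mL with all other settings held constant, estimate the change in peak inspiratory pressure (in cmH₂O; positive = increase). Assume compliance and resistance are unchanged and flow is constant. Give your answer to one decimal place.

2.1

PIP = Vt/C + R·V̇ + PEEP (constant-flow equation of motion).
Only the elastic term changes: ΔPIP = ΔVt / C = (570 − 455) / 54.2 = 2.122 cmH2O.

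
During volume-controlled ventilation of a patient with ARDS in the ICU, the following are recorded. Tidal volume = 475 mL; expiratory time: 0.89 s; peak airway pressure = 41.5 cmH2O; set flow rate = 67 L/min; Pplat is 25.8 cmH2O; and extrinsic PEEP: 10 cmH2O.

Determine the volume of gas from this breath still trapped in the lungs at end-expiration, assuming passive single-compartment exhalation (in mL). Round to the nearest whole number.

Flow: 67 L/min ÷ 60 = 1.1167 L/s.
R = (PIP − Pplat)/V̇ = (41.5 − 25.8) / 1.1167 = 15.7/1.1167 = 14.059 cmH2O·s/L.
C = Vt/(Pplat − PEEP) = 475.0 / (25.8 − 10) = 475.0/15.8 = 30.063 mL/cmH2O.
τ = R × C = 14.059 × 0.03006 L/cmH2O = 0.4226 s.
Fraction remaining = e^(−Te/τ) = e^(−0.89/0.4226) = 0.1217.
Trapped volume = 475.0 × 0.1217 = 57.808 mL.

58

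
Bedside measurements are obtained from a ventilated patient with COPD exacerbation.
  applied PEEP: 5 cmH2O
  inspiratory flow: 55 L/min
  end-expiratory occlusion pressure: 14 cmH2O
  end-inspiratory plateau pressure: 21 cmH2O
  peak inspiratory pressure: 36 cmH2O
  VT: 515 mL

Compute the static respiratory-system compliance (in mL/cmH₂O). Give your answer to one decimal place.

End-expiratory occlusion gives total PEEP = 14 cmH2O (intrinsic PEEP = 14 − 5 = 9). Use total PEEP for the elastic gradient.
Cstat = Vt / (Pplat − PEEPtotal) = 515 / (21 − 14) = 515 / 7.0 = 73.571 mL/cmH2O.

73.6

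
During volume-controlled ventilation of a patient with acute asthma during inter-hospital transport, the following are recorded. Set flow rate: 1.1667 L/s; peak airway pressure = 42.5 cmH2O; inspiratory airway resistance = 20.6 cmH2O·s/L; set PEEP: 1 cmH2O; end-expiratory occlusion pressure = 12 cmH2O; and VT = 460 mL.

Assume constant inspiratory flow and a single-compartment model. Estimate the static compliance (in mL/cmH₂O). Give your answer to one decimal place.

71.1

Total PEEP = 12 cmH2O (set 1 + intrinsic 11); this is the baseline alveolar pressure.
Equation of motion (constant flow): PIP = Vt/C + R·V̇ + PEEP.
Vt/C = PIP − R·V̇ − PEEP = 42.5 − 20.6×1.1667 − 12 = 42.5 − 24.034 − 12 = 6.466 cmH2O.
C = Vt / 6.466 = 460 / 6.466 = 71.141 mL/cmH2O.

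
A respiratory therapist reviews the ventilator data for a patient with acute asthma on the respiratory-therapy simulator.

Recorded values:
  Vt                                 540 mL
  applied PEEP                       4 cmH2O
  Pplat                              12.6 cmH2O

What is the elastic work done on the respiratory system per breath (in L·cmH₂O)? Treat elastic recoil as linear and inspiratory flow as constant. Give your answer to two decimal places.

2.32

Elastic work ≈ ½ × (Pplat − PEEP) × Vt = 0.5 × (12.6 − 4) × 0.540 L = 0.5 × 8.6 × 0.540 = 2.322 L·cmH2O.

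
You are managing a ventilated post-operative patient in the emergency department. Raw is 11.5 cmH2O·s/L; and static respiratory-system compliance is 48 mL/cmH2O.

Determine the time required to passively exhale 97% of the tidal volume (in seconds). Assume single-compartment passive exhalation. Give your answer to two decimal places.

1.94

τ = R × C = 11.5 × 48 mL/cmH2O = 11.5 × 0.048 L/cmH2O = 0.552 s.
Exhaled fraction f = 1 − e^(−t/τ) → t = −τ·ln(1 − f) = −0.552·ln(0.03) = 1.936 s.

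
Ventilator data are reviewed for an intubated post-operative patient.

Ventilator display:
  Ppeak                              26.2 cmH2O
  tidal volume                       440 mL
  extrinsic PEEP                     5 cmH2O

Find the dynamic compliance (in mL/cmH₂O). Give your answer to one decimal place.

Dynamic compliance = Vt / (PIP − PEEP) = 440 / (26.2 − 5) = 440 / 21.2 = 20.755 mL/cmH2O.

20.8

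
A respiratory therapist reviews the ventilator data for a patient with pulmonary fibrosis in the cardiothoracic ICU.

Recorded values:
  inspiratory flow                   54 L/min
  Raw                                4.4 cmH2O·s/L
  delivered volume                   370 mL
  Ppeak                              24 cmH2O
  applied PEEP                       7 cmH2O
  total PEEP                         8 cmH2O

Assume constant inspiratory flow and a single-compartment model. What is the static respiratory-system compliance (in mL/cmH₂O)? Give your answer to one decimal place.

30.7

Flow: 54 L/min ÷ 60 = 0.9 L/s.
Total PEEP = 8 cmH2O (set 7 + intrinsic 1); this is the baseline alveolar pressure.
Equation of motion (constant flow): PIP = Vt/C + R·V̇ + PEEP.
Vt/C = PIP − R·V̇ − PEEP = 24 − 4.4×0.9 − 8 = 24 − 3.96 − 8 = 12.04 cmH2O.
C = Vt / 12.04 = 370 / 12.04 = 30.731 mL/cmH2O.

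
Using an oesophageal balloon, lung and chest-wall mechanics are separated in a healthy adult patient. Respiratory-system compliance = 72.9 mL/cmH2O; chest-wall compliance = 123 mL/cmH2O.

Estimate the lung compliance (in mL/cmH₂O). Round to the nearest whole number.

1/CL = 1/Crs − 1/Ccw.
1/CL = 1/72.9 − 1/123 = 0.005587.
CL = 178.99 mL/cmH2O.

179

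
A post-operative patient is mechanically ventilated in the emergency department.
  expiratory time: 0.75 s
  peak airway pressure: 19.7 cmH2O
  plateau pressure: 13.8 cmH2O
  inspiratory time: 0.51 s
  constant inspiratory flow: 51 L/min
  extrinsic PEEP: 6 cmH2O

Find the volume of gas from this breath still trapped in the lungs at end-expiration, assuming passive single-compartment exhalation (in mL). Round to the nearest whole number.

62

Flow: 51 L/min ÷ 60 = 0.85 L/s.
Vt = flow × Ti = 0.85 L/s × 0.51 s × 1000 mL/L = 433.5 mL.
R = (PIP − Pplat)/V̇ = (19.7 − 13.8) / 0.85 = 5.9/0.85 = 6.941 cmH2O·s/L.
C = Vt/(Pplat − PEEP) = 433.5 / (13.8 − 6) = 433.5/7.8 = 55.577 mL/cmH2O.
τ = R × C = 6.941 × 0.05558 L/cmH2O = 0.3858 s.
Fraction remaining = e^(−Te/τ) = e^(−0.75/0.3858) = 0.1431.
Trapped volume = 433.5 × 0.1431 = 62.034 mL.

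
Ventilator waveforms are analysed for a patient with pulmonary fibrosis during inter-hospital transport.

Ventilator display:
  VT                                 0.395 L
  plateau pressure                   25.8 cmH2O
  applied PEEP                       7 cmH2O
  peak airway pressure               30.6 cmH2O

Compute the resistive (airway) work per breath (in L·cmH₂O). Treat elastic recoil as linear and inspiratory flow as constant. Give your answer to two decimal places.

1.90

With constant inspiratory flow the resistive pressure is constant at PIP − Pplat = 30.6 − 25.8 = 4.8 cmH2O, so resistive work = 4.8 × 0.395 = 1.896 L·cmH2O.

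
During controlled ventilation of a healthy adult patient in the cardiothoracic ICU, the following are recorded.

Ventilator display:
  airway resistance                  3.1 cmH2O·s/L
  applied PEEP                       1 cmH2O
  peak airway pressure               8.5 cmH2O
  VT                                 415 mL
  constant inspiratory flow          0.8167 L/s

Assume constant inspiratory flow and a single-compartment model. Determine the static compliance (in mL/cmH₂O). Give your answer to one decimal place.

Equation of motion (constant flow): PIP = Vt/C + R·V̇ + PEEP.
Vt/C = PIP − R·V̇ − PEEP = 8.5 − 3.1×0.8167 − 1 = 8.5 − 2.532 − 1 = 4.968 cmH2O.
C = Vt / 4.968 = 415 / 4.968 = 83.535 mL/cmH2O.

83.5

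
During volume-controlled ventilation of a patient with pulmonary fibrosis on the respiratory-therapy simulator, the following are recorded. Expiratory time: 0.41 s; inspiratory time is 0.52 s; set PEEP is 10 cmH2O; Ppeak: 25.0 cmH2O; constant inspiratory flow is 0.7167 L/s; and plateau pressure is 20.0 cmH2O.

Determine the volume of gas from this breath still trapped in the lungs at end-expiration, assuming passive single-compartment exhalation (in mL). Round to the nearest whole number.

77

Vt = flow × Ti = 0.7167 L/s × 0.52 s × 1000 mL/L = 372.68 mL.
R = (PIP − Pplat)/V̇ = (25.0 − 20.0) / 0.7167 = 5.0/0.7167 = 6.976 cmH2O·s/L.
C = Vt/(Pplat − PEEP) = 372.68 / (20.0 − 10) = 372.68/10.0 = 37.268 mL/cmH2O.
τ = R × C = 6.976 × 0.03727 L/cmH2O = 0.26 s.
Fraction remaining = e^(−Te/τ) = e^(−0.41/0.26) = 0.2066.
Trapped volume = 372.68 × 0.2066 = 76.996 mL.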